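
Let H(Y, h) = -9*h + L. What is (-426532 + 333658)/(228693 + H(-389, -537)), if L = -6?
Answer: -15479/38920 ≈ -0.39771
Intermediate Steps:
H(Y, h) = -6 - 9*h (H(Y, h) = -9*h - 6 = -6 - 9*h)
(-426532 + 333658)/(228693 + H(-389, -537)) = (-426532 + 333658)/(228693 + (-6 - 9*(-537))) = -92874/(228693 + (-6 + 4833)) = -92874/(228693 + 4827) = -92874/233520 = -92874*1/233520 = -15479/38920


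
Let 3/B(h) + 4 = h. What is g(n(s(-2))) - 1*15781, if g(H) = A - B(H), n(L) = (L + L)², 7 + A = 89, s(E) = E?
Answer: -62797/4 ≈ -15699.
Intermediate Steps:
B(h) = 3/(-4 + h)
A = 82 (A = -7 + 89 = 82)
n(L) = 4*L² (n(L) = (2*L)² = 4*L²)
g(H) = 82 - 3/(-4 + H)
g(n(s(-2))) - 1*15781 = (-331 + 82*(4*(-2)²))/(-4 + 4*(-2)²) - 1*15781 = (-331 + 82*(4*4))/(-4 + 4*4) - 15781 = (-331 + 82*16)/(-4 + 16) - 15781 = (-331 + 1312)/12 - 15781 = (1/12)*981 - 15781 = 327/4 - 15781 = -62797/4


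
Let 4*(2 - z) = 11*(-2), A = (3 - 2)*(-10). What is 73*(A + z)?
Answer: -365/2 ≈ -182.50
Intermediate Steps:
A = -10 (A = 1*(-10) = -10)
z = 15/2 (z = 2 - 11*(-2)/4 = 2 - ¼*(-22) = 2 + 11/2 = 15/2 ≈ 7.5000)
73*(A + z) = 73*(-10 + 15/2) = 73*(-5/2) = -365/2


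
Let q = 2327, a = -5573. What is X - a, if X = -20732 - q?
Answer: -17486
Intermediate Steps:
X = -23059 (X = -20732 - 1*2327 = -20732 - 2327 = -23059)
X - a = -23059 - 1*(-5573) = -23059 + 5573 = -17486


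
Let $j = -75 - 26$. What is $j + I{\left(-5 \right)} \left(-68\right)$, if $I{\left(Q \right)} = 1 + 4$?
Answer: $-441$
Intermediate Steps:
$I{\left(Q \right)} = 5$
$j = -101$
$j + I{\left(-5 \right)} \left(-68\right) = -101 + 5 \left(-68\right) = -101 - 340 = -441$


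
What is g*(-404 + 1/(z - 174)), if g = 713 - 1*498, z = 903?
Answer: -63320725/729 ≈ -86860.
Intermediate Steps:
g = 215 (g = 713 - 498 = 215)
g*(-404 + 1/(z - 174)) = 215*(-404 + 1/(903 - 174)) = 215*(-404 + 1/729) = 215*(-294515/729) = -63320725/729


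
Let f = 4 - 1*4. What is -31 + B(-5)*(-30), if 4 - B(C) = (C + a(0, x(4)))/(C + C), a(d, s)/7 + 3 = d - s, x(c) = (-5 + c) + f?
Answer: -94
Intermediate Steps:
f = 0 (f = 4 - 4 = 0)
x(c) = -5 + c (x(c) = (-5 + c) + 0 = -5 + c)
a(d, s) = -21 - 7*s + 7*d (a(d, s) = -21 + 7*(d - s) = -21 + (-7*s + 7*d) = -21 - 7*s + 7*d)
B(C) = 4 - (-14 + C)/(2*C) (B(C) = 4 - (C + (-21 - 7*(-5 + 4) + 7*0))/(C + C) = 4 - (C + (-21 - 7*(-1) + 0))/(2*C) = 4 - (C + (-21 + 7 + 0))*1/(2*C) = 4 - (C - 14)*1/(2*C) = 4 - (-14 + C)*1/(2*C) = 4 - (-14 + C)/(2*C))
-31 + B(-5)*(-30) = -31 + (7/2 + 7/(-5))*(-30) = -31 + (7/2 + 7*(-⅕))*(-30) = -31 + (7/2 - 7/5)*(-30) = -31 + (21/10)*(-30) = -31 - 63 = -94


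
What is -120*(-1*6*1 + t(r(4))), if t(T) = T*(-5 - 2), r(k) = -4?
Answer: -2640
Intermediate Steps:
t(T) = -7*T (t(T) = T*(-7) = -7*T)
-120*(-1*6*1 + t(r(4))) = -120*(-1*6*1 - 7*(-4)) = -120*(-6*1 + 28) = -120*(-6 + 28) = -120*22 = -2640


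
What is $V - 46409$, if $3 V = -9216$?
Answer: $-49481$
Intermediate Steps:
$V = -3072$ ($V = \frac{1}{3} \left(-9216\right) = -3072$)
$V - 46409 = -3072 - 46409 = -49481$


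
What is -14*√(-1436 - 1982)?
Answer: -14*I*√3418 ≈ -818.49*I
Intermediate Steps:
-14*√(-1436 - 1982) = -14*I*√3418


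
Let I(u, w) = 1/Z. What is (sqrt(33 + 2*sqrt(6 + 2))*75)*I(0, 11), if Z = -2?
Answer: -75*sqrt(33 + 4*sqrt(2))/2 ≈ -233.15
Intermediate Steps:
I(u, w) = -1/2 (I(u, w) = 1/(-2) = -1/2)
(sqrt(33 + 2*sqrt(6 + 2))*75)*I(0, 11) = (sqrt(33 + 2*sqrt(6 + 2))*75)*(-1/2) = (sqrt(33 + 2*sqrt(8))*75)*(-1/2) = (sqrt(33 + 2*(2*sqrt(2)))*75)*(-1/2) = (sqrt(33 + 4*sqrt(2))*75)*(-1/2) = (75*sqrt(33 + 4*sqrt(2)))*(-1/2) = -75*sqrt(33 + 4*sqrt(2))/2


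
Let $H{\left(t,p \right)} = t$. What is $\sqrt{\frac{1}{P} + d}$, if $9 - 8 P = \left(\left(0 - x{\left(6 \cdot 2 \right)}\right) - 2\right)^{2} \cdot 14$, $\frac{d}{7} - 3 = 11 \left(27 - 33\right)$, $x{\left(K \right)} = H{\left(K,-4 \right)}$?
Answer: $\frac{229 i \sqrt{62905}}{2735} \approx 21.0 i$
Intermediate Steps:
$x{\left(K \right)} = K$
$d = -441$ ($d = 21 + 7 \cdot 11 \left(27 - 33\right) = 21 + 7 \cdot 11 \left(-6\right) = 21 + 7 \left(-66\right) = 21 - 462 = -441$)
$P = - \frac{2735}{8}$ ($P = \frac{9}{8} - \frac{\left(\left(0 - 6 \cdot 2\right) - 2\right)^{2} \cdot 14}{8} = \frac{9}{8} - \frac{\left(\left(0 - 12\right) - 2\right)^{2} \cdot 14}{8} = \frac{9}{8} - \frac{\left(-12 - 2\right)^{2} \cdot 14}{8} = \frac{9}{8} - \frac{\left(-14\right)^{2} \cdot 14}{8} = \frac{9}{8} - \frac{196 \cdot 14}{8} = \frac{9}{8} - 343 = - \frac{2735}{8} \approx -341.88$)
$\sqrt{\frac{1}{P} + d} = \sqrt{\frac{1}{- \frac{2735}{8}} - 441} = \sqrt{- \frac{8}{2735} - 441} = \sqrt{- \frac{1206143}{2735}} = \frac{229 i \sqrt{62905}}{2735}$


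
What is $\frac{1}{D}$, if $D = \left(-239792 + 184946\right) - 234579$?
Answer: $- \frac{1}{289425} \approx -3.4551 \cdot 10^{-6}$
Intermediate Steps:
$D = -289425$ ($D = -54846 - 234579 = -289425$)
$\frac{1}{D} = \frac{1}{-289425} = - \frac{1}{289425}$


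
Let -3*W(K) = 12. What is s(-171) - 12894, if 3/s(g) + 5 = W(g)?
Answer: -38683/3 ≈ -12894.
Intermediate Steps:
W(K) = -4 (W(K) = -⅓*12 = -4)
s(g) = -⅓ (s(g) = 3/(-5 - 4) = 3/(-9) = 3*(-⅑) = -⅓)
s(-171) - 12894 = -⅓ - 12894 = -38683/3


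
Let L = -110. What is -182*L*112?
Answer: 2242240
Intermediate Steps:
-182*L*112 = -182*(-110)*112 = 20020*112 = 2242240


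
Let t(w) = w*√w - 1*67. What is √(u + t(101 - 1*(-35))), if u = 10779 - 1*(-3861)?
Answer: √(14573 + 272*√34) ≈ 127.12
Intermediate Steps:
t(w) = -67 + w^(3/2) (t(w) = w^(3/2) - 67 = -67 + w^(3/2))
u = 14640 (u = 10779 + 3861 = 14640)
√(u + t(101 - 1*(-35))) = √(14640 + (-67 + (101 - 1*(-35))^(3/2))) = √(14640 + (-67 + (101 + 35)^(3/2))) = √(14640 + (-67 + 136^(3/2))) = √(14640 + (-67 + 272*√34)) = √(14573 + 272*√34)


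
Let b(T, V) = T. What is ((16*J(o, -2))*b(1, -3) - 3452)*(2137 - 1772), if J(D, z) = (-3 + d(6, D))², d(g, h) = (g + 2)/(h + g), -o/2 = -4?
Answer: -60051260/49 ≈ -1.2255e+6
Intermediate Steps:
o = 8 (o = -2*(-4) = 8)
d(g, h) = (2 + g)/(g + h)
J(D, z) = (-3 + 8/(6 + D))² (J(D, z) = (-3 + (2 + 6)/(6 + D))² = (-3 + 8/(6 + D))²)
((16*J(o, -2))*b(1, -3) - 3452)*(2137 - 1772) = ((16*((10 + 3*8)²/(6 + 8)²))*1 - 3452)*(2137 - 1772) = ((16*((10 + 24)²/14²))*1 - 3452)*365 = ((16*((1/196)*34²))*1 - 3452)*365 = ((16*((1/196)*1156))*1 - 3452)*365 = ((16*(289/49))*1 - 3452)*365 = ((4624/49)*1 - 3452)*365 = (4624/49 - 3452)*365 = -164524/49*365 = -60051260/49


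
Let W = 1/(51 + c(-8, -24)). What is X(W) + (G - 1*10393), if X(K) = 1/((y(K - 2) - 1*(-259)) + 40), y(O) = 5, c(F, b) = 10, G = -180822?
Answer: -58129359/304 ≈ -1.9122e+5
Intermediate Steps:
W = 1/61 (W = 1/(51 + 10) = 1/61 ≈ 0.016393)
X(K) = 1/304 (X(K) = 1/((5 - 1*(-259)) + 40) = 1/((5 + 259) + 40) = 1/(264 + 40) = 1/304)
X(W) + (G - 1*10393) = 1/304 + (-180822 - 1*10393) = 1/304 + (-180822 - 10393) = 1/304 - 191215 = -58129359/304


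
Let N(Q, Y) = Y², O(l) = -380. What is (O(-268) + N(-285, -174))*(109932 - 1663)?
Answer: 3236810024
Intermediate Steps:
(O(-268) + N(-285, -174))*(109932 - 1663) = (-380 + (-174)²)*(109932 - 1663) = (-380 + 30276)*108269 = 29896*108269 = 3236810024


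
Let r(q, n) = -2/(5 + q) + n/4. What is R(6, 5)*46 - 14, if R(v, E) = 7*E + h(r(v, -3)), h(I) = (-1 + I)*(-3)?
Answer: 40977/22 ≈ 1862.6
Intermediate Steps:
r(q, n) = -2/(5 + q) + n/4 (r(q, n) = -2/(5 + q) + n*(1/4) = -2/(5 + q) + n/4)
h(I) = 3 - 3*I
R(v, E) = 3 + 7*E - 3*(-23 - 3*v)/(4*(5 + v)) (R(v, E) = 7*E + (3 - 3*(-8 + 5*(-3) - 3*v)/(4*(5 + v))) = 7*E + (3 - 3*(-8 - 15 - 3*v)/(4*(5 + v))) = 7*E + (3 - 3*(-23 - 3*v)/(4*(5 + v))) = 3 + 7*E - 3*(-23 - 3*v)/(4*(5 + v)))
R(6, 5)*46 - 14 = ((129 + 21*6 + 140*5 + 28*5*6)/(4*(5 + 6)))*46 - 14 = ((1/4)*(129 + 126 + 700 + 840)/11)*46 - 14 = ((1/4)*(1/11)*1795)*46 - 14 = (1795/44)*46 - 14 = 41285/22 - 14 = 40977/22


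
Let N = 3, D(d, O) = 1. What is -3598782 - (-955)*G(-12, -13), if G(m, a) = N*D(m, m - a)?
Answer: -3595917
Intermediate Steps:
G(m, a) = 3 (G(m, a) = 3*1 = 3)
-3598782 - (-955)*G(-12, -13) = -3598782 - (-955)*3 = -3598782 - 1*(-2865) = -3598782 + 2865 = -3595917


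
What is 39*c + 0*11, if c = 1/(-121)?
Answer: -39/121 ≈ -0.32231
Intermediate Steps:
c = -1/121 ≈ -0.0082645
39*c + 0*11 = 39*(-1/121) + 0*11 = -39/121 + 0 = -39/121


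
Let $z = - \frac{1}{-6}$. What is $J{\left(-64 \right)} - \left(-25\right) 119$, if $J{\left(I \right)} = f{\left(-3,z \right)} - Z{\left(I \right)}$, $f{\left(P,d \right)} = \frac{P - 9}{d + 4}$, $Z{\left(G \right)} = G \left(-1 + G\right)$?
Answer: $- \frac{29697}{25} \approx -1187.9$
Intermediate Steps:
$z = \frac{1}{6}$ ($z = \left(-1\right) \left(- \frac{1}{6}\right) = \frac{1}{6} \approx 0.16667$)
$f{\left(P,d \right)} = \frac{-9 + P}{4 + d}$
$J{\left(I \right)} = - \frac{72}{25} - I \left(-1 + I\right)$ ($J{\left(I \right)} = \frac{-9 - 3}{4 + \frac{1}{6}} - I \left(-1 + I\right) = \frac{1}{\frac{25}{6}} \left(-12\right) - I \left(-1 + I\right) = \frac{6}{25} \left(-12\right) - I \left(-1 + I\right) = - \frac{72}{25} - I \left(-1 + I\right)$)
$J{\left(-64 \right)} - \left(-25\right) 119 = \left(- \frac{72}{25} - 64 - \left(-64\right)^{2}\right) - \left(-25\right) 119 = \left(- \frac{72}{25} - 64 - 4096\right) - -2975 = \left(- \frac{72}{25} - 64 - 4096\right) + 2975 = - \frac{104072}{25} + 2975 = - \frac{29697}{25}$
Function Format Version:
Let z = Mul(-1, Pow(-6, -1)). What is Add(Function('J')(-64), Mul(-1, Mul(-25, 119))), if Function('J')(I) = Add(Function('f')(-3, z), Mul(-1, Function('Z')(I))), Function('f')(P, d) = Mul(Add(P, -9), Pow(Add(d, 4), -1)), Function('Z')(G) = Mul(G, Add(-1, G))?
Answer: Rational(-29697, 25) ≈ -1187.9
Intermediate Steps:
z = Rational(1, 6) (z = Mul(-1, Rational(-1, 6)) = Rational(1, 6) ≈ 0.16667)
Function('f')(P, d) = Mul(Pow(Add(4, d), -1), Add(-9, P)) (Function('f')(P, d) = Mul(Add(-9, P), Pow(Add(4, d), -1)) = Mul(Pow(Add(4, d), -1), Add(-9, P)))
Function('J')(I) = Add(Rational(-72, 25), Mul(-1, I, Add(-1, I))) (Function('J')(I) = Add(Mul(Pow(Add(4, Rational(1, 6)), -1), Add(-9, -3)), Mul(-1, Mul(I, Add(-1, I)))) = Add(Mul(Pow(Rational(25, 6), -1), -12), Mul(-1, I, Add(-1, I))) = Add(Mul(Rational(6, 25), -12), Mul(-1, I, Add(-1, I))) = Add(Rational(-72, 25), Mul(-1, I, Add(-1, I))))
Add(Function('J')(-64), Mul(-1, Mul(-25, 119))) = Add(Add(Rational(-72, 25), -64, Mul(-1, Pow(-64, 2))), Mul(-1, Mul(-25, 119))) = Add(Add(Rational(-72, 25), -64, Mul(-1, 4096)), Mul(-1, -2975)) = Add(Add(Rational(-72, 25), -64, -4096), 2975) = Add(Rational(-104072, 25), 2975) = Rational(-29697, 25)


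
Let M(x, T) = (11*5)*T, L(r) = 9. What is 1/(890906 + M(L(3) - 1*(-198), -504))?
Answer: 1/863186 ≈ 1.1585e-6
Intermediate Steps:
M(x, T) = 55*T
1/(890906 + M(L(3) - 1*(-198), -504)) = 1/(890906 + 55*(-504)) = 1/(890906 - 27720) = 1/863186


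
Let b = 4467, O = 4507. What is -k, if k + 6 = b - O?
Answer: 46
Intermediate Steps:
k = -46 (k = -6 + (4467 - 1*4507) = -6 + (4467 - 4507) = -6 - 40 = -46)
-k = -1*(-46) = 46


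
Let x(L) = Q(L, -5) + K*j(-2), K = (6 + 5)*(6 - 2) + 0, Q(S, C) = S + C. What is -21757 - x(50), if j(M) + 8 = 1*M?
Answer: -21362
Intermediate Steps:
j(M) = -8 + M (j(M) = -8 + 1*M = -8 + M)
Q(S, C) = C + S
K = 44 (K = 11*4 + 0 = 44 + 0 = 44)
x(L) = -445 + L (x(L) = (-5 + L) + 44*(-8 - 2) = (-5 + L) + 44*(-10) = (-5 + L) - 440 = -445 + L)
-21757 - x(50) = -21757 - (-445 + 50) = -21757 - 1*(-395) = -21757 + 395 = -21362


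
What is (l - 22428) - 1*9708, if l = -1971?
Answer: -34107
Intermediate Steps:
(l - 22428) - 1*9708 = (-1971 - 22428) - 1*9708 = -24399 - 9708 = -34107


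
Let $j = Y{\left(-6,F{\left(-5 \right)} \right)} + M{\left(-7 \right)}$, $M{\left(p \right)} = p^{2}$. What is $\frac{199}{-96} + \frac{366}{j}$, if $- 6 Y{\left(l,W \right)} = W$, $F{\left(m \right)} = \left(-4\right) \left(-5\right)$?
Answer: $\frac{78145}{13152} \approx 5.9417$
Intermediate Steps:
$F{\left(m \right)} = 20$
$Y{\left(l,W \right)} = - \frac{W}{6}$
$j = \frac{137}{3}$ ($j = \left(- \frac{1}{6}\right) 20 + \left(-7\right)^{2} = - \frac{10}{3} + 49 = \frac{137}{3} \approx 45.667$)
$\frac{199}{-96} + \frac{366}{j} = \frac{199}{-96} + \frac{366}{\frac{137}{3}} = 199 \left(- \frac{1}{96}\right) + 366 \cdot \frac{3}{137} = - \frac{199}{96} + \frac{1098}{137} = \frac{78145}{13152}$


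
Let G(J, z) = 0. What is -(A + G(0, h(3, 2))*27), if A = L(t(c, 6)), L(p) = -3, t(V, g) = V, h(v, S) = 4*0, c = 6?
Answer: 3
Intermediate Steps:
h(v, S) = 0
A = -3
-(A + G(0, h(3, 2))*27) = -(-3 + 0*27) = -(-3 + 0) = -1*(-3) = 3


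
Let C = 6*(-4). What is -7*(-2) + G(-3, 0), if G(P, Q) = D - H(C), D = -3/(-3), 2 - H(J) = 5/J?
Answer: 307/24 ≈ 12.792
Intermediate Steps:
C = -24
H(J) = 2 - 5/J
D = 1 (D = -3*(-1/3) = 1)
G(P, Q) = -29/24 (G(P, Q) = 1 - (2 - 5/(-24)) = 1 - (2 - 5*(-1/24)) = 1 - (2 + 5/24) = 1 - 1*53/24 = 1 - 53/24 = -29/24)
-7*(-2) + G(-3, 0) = -7*(-2) - 29/24 = 14 - 29/24 = 307/24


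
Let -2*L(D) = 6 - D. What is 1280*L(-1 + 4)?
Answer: -1920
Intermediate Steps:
L(D) = -3 + D/2 (L(D) = -(6 - D)/2 = -3 + D/2)
1280*L(-1 + 4) = 1280*(-3 + (-1 + 4)/2) = 1280*(-3 + (½)*3) = 1280*(-3 + 3/2) = 1280*(-3/2) = -1920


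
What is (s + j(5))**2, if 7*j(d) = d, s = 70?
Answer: 245025/49 ≈ 5000.5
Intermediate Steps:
j(d) = d/7
(s + j(5))**2 = (70 + (1/7)*5)**2 = (70 + 5/7)**2 = (495/7)**2 = 245025/49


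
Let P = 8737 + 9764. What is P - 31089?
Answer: -12588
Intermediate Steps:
P = 18501
P - 31089 = 18501 - 31089 = -12588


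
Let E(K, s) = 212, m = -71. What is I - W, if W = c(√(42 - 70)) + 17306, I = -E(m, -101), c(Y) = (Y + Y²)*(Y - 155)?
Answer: -21830 + 366*I*√7 ≈ -21830.0 + 968.34*I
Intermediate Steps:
c(Y) = (-155 + Y)*(Y + Y²) (c(Y) = (Y + Y²)*(-155 + Y) = (-155 + Y)*(Y + Y²))
I = -212 (I = -1*212 = -212)
W = 17306 + 2*I*√7*(-183 - 308*I*√7) (W = √(42 - 70)*(-155 + (√(42 - 70))² - 154*√(42 - 70)) + 17306 = √(-28)*(-155 + (√(-28))² - 308*I*√7) + 17306 = (2*I*√7)*(-155 + (2*I*√7)² - 308*I*√7) + 17306 = (2*I*√7)*(-155 - 28 - 308*I*√7) + 17306 = (2*I*√7)*(-183 - 308*I*√7) + 17306 = 2*I*√7*(-183 - 308*I*√7) + 17306 = 17306 + 2*I*√7*(-183 - 308*I*√7) ≈ 21618.0 - 968.34*I)
I - W = -212 - (21618 - 366*I*√7) = -212 + (-21618 + 366*I*√7) = -21830 + 366*I*√7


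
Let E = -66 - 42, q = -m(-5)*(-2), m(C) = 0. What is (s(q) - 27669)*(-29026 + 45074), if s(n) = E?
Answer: -445765296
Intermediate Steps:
q = 0 (q = -1*0*(-2) = 0*(-2) = 0)
E = -108
s(n) = -108
(s(q) - 27669)*(-29026 + 45074) = (-108 - 27669)*(-29026 + 45074) = -27777*16048 = -445765296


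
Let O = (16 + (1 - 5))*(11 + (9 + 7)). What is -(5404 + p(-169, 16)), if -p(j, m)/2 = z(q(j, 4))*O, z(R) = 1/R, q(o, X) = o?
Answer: -913924/169 ≈ -5407.8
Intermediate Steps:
z(R) = 1/R
O = 324 (O = (16 - 4)*(11 + 16) = 12*27 = 324)
p(j, m) = -648/j (p(j, m) = -2*324/j = -648/j)
-(5404 + p(-169, 16)) = -(5404 - 648/(-169)) = -(5404 - 648*(-1/169)) = -(5404 + 648/169) = -1*913924/169 = -913924/169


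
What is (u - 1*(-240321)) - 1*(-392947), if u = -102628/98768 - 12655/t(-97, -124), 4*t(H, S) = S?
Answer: 485047939029/765452 ≈ 6.3368e+5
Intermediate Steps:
t(H, S) = S/4
u = 311681893/765452 (u = -102628/98768 - 12655/((¼)*(-124)) = -102628*1/98768 - 12655/(-31) = -25657/24692 - 12655*(-1/31) = -25657/24692 + 12655/31 = 311681893/765452 ≈ 407.19)
(u - 1*(-240321)) - 1*(-392947) = (311681893/765452 - 1*(-240321)) - 1*(-392947) = (311681893/765452 + 240321) + 392947 = 184265871985/765452 + 392947 = 485047939029/765452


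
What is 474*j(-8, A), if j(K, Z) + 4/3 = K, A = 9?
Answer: -4424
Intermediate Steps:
j(K, Z) = -4/3 + K
474*j(-8, A) = 474*(-4/3 - 8) = 474*(-28/3) = -4424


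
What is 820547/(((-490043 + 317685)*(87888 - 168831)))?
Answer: 820547/13951173594 ≈ 5.8816e-5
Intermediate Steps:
820547/(((-490043 + 317685)*(87888 - 168831))) = 820547/((-172358*(-80943))) = 820547/13951173594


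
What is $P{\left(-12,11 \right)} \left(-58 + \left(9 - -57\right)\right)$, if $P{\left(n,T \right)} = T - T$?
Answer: $0$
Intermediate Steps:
$P{\left(n,T \right)} = 0$
$P{\left(-12,11 \right)} \left(-58 + \left(9 - -57\right)\right) = 0 \left(-58 + \left(9 - -57\right)\right) = 0 \left(-58 + \left(9 + 57\right)\right) = 0 \left(-58 + 66\right) = 0 \cdot 8 = 0$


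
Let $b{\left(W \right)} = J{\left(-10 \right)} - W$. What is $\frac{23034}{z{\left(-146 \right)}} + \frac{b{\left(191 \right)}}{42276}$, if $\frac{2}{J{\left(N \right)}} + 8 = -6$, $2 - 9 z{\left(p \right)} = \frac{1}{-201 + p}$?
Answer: $\frac{3547986891619}{34278790} \approx 1.035 \cdot 10^{5}$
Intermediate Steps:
$z{\left(p \right)} = \frac{2}{9} - \frac{1}{9 \left(-201 + p\right)}$
$J{\left(N \right)} = - \frac{1}{7}$ ($J{\left(N \right)} = \frac{2}{-8 - 6} = \frac{2}{-14} = 2 \left(- \frac{1}{14}\right) = - \frac{1}{7}$)
$b{\left(W \right)} = - \frac{1}{7} - W$
$\frac{23034}{z{\left(-146 \right)}} + \frac{b{\left(191 \right)}}{42276} = \frac{23034}{\frac{1}{9} \frac{1}{-201 - 146} \left(-403 + 2 \left(-146\right)\right)} + \frac{- \frac{1}{7} - 191}{42276} = \frac{23034}{\frac{1}{9} \frac{1}{-347} \left(-403 - 292\right)} + \left(- \frac{1}{7} - 191\right) \frac{1}{42276} = \frac{23034}{\frac{1}{9} \left(- \frac{1}{347}\right) \left(-695\right)} - \frac{223}{49322} = \frac{23034}{\frac{695}{3123}} - \frac{223}{49322} = 23034 \cdot \frac{3123}{695} - \frac{223}{49322} = \frac{71935182}{695} - \frac{223}{49322} = \frac{3547986891619}{34278790}$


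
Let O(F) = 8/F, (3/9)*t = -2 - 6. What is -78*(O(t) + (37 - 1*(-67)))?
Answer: -8086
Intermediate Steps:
t = -24 (t = 3*(-2 - 6) = 3*(-8) = -24)
-78*(O(t) + (37 - 1*(-67))) = -78*(8/(-24) + (37 - 1*(-67))) = -78*(8*(-1/24) + (37 + 67)) = -78*(-⅓ + 104) = -78*311/3 = -8086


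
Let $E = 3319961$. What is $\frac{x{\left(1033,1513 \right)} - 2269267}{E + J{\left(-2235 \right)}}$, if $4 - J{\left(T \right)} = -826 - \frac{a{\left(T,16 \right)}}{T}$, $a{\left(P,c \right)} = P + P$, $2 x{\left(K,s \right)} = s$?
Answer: $- \frac{4537021}{6641586} \approx -0.68312$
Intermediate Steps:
$x{\left(K,s \right)} = \frac{s}{2}$
$a{\left(P,c \right)} = 2 P$
$J{\left(T \right)} = 832$ ($J{\left(T \right)} = 4 - \left(-826 - \frac{2 T}{T}\right) = 4 - \left(-826 - 2\right) = 4 - -828 = 4 + 828 = 832$)
$\frac{x{\left(1033,1513 \right)} - 2269267}{E + J{\left(-2235 \right)}} = \frac{\frac{1}{2} \cdot 1513 - 2269267}{3319961 + 832} = \frac{\frac{1513}{2} - 2269267}{3320793} = \left(- \frac{4537021}{2}\right) \frac{1}{3320793} = - \frac{4537021}{6641586}$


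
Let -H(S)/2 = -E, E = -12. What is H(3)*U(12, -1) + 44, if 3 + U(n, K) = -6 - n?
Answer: 548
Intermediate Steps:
H(S) = -24 (H(S) = -(-2)*(-12) = -2*12 = -24)
U(n, K) = -9 - n (U(n, K) = -3 + (-6 - n) = -9 - n)
H(3)*U(12, -1) + 44 = -24*(-9 - 1*12) + 44 = -24*(-9 - 12) + 44 = -24*(-21) + 44 = 504 + 44 = 548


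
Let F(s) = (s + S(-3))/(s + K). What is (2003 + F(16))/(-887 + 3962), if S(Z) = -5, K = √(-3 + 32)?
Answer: 151619/232675 - 11*√29/698025 ≈ 0.65155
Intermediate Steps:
K = √29 ≈ 5.3852
F(s) = (-5 + s)/(s + √29) (F(s) = (s - 5)/(s + √29) = (-5 + s)/(s + √29))
(2003 + F(16))/(-887 + 3962) = (2003 + (-5 + 16)/(16 + √29))/(-887 + 3962) = (2003 + 11/(16 + √29))/3075 = (2003 + 11/(16 + √29))*(1/3075) = 2003/3075 + 11/(3075*(16 + √29))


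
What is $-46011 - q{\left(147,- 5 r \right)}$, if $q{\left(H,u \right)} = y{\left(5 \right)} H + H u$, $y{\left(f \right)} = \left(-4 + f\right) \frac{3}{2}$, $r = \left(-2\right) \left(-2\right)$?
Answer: $- \frac{86583}{2} \approx -43292.0$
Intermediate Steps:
$r = 4$
$y{\left(f \right)} = -6 + \frac{3 f}{2}$ ($y{\left(f \right)} = \left(-4 + f\right) 3 \cdot \frac{1}{2} = \left(-4 + f\right) \frac{3}{2} = -6 + \frac{3 f}{2}$)
$q{\left(H,u \right)} = \frac{3 H}{2} + H u$ ($q{\left(H,u \right)} = \left(-6 + \frac{3}{2} \cdot 5\right) H + H u = \left(-6 + \frac{15}{2}\right) H + H u = \frac{3 H}{2} + H u$)
$-46011 - q{\left(147,- 5 r \right)} = -46011 - \frac{1}{2} \cdot 147 \left(3 + 2 \left(\left(-5\right) 4\right)\right) = -46011 - \frac{1}{2} \cdot 147 \left(3 + 2 \left(-20\right)\right) = -46011 - \frac{1}{2} \cdot 147 \left(3 - 40\right) = -46011 - \frac{1}{2} \cdot 147 \left(-37\right) = -46011 - - \frac{5439}{2} = -46011 + \frac{5439}{2} = - \frac{86583}{2}$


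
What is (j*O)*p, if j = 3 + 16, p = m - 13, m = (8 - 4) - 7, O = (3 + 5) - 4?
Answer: -1216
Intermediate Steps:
O = 4 (O = 8 - 4 = 4)
m = -3 (m = 4 - 7 = -3)
p = -16 (p = -3 - 13 = -16)
j = 19
(j*O)*p = (19*4)*(-16) = 76*(-16) = -1216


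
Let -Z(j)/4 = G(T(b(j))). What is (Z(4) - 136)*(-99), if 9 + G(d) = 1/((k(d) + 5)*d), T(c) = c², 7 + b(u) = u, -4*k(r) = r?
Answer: 9916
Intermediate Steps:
k(r) = -r/4
b(u) = -7 + u
G(d) = -9 + 1/(d*(5 - d/4)) (G(d) = -9 + 1/((-d/4 + 5)*d) = -9 + 1/((5 - d/4)*d) = -9 + 1/(d*(5 - d/4)))
Z(j) = -4*(-4 - 9*(-7 + j)⁴ + 180*(-7 + j)²)/((-20 + (-7 + j)²)*(-7 + j)²) (Z(j) = -4*(-4 - 9*(-7 + j)⁴ + 180*(-7 + j)²)/(((-7 + j)²)*(-20 + (-7 + j)²)) = -4*(-4 - 9*(-7 + j)⁴ + 180*(-7 + j)²)/((-7 + j)²*(-20 + (-7 + j)²)) = -4*(-4 - 9*(-7 + j)⁴ + 180*(-7 + j)²)/((-20 + (-7 + j)²)*(-7 + j)²))
(Z(4) - 136)*(-99) = (4*(4 - 180*(-7 + 4)² + 9*(-7 + 4)⁴)/((-20 + (-7 + 4)²)*(-7 + 4)²) - 136)*(-99) = (4*(4 - 180*(-3)² + 9*(-3)⁴)/(-20 + (-3)²*(-3)²) - 136)*(-99) = (4*(⅑)*(4 - 180*9 + 9*81)/(-20 + 9) - 136)*(-99) = (4*(⅑)*(4 - 1620 + 729)/(-11) - 136)*(-99) = (4*(-1/11)*(⅑)*(-887) - 136)*(-99) = (3548/99 - 136)*(-99) = -9916/99*(-99) = 9916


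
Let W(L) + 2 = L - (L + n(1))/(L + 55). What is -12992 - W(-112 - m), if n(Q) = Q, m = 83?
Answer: -895553/70 ≈ -12794.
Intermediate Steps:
W(L) = -2 + L - (1 + L)/(55 + L) (W(L) = -2 + (L - (L + 1)/(L + 55)) = -2 + (L - (1 + L)/(55 + L)) = -2 + L - (1 + L)/(55 + L))
-12992 - W(-112 - m) = -12992 - (-111 + (-112 - 1*83)**2 + 52*(-112 - 1*83))/(55 + (-112 - 1*83)) = -12992 - (-111 + (-112 - 83)**2 + 52*(-112 - 83))/(55 + (-112 - 83)) = -12992 - (-111 + (-195)**2 + 52*(-195))/(55 - 195) = -12992 - (-111 + 38025 - 10140)/(-140) = -12992 - (-1)*27774/140 = -12992 - 1*(-13887/70) = -12992 + 13887/70 = -895553/70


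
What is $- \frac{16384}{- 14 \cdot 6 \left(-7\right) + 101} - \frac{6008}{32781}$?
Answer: $- \frac{541223416}{22586109} \approx -23.963$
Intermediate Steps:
$- \frac{16384}{- 14 \cdot 6 \left(-7\right) + 101} - \frac{6008}{32781} = - \frac{16384}{\left(-14\right) \left(-42\right) + 101} - \frac{6008}{32781} = - \frac{16384}{588 + 101} - \frac{6008}{32781} = - \frac{16384}{689} - \frac{6008}{32781} = - \frac{541223416}{22586109}$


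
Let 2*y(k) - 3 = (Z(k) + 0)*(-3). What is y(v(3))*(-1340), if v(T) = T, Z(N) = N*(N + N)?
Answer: 34170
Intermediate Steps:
Z(N) = 2*N² (Z(N) = N*(2*N) = 2*N²)
y(k) = 3/2 - 3*k² (y(k) = 3/2 + ((2*k² + 0)*(-3))/2 = 3/2 + ((2*k²)*(-3))/2 = 3/2 + (-6*k²)/2 = 3/2 - 3*k²)
y(v(3))*(-1340) = (3/2 - 3*3²)*(-1340) = (3/2 - 3*9)*(-1340) = (3/2 - 27)*(-1340) = -51/2*(-1340) = 34170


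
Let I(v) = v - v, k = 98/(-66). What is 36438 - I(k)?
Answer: 36438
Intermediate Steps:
k = -49/33 (k = 98*(-1/66) = -49/33 ≈ -1.4848)
I(v) = 0
36438 - I(k) = 36438 - 1*0 = 36438 + 0 = 36438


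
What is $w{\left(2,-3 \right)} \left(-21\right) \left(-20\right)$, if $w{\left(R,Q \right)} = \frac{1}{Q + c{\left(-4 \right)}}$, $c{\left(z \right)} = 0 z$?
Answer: $-140$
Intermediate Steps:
$c{\left(z \right)} = 0$
$w{\left(R,Q \right)} = \frac{1}{Q}$ ($w{\left(R,Q \right)} = \frac{1}{Q + 0} = \frac{1}{Q}$)
$w{\left(2,-3 \right)} \left(-21\right) \left(-20\right) = \frac{1}{-3} \left(-21\right) \left(-20\right) = \left(- \frac{1}{3}\right) \left(-21\right) \left(-20\right) = 7 \left(-20\right) = -140$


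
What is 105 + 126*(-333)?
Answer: -41853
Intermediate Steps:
105 + 126*(-333) = 105 - 41958 = -41853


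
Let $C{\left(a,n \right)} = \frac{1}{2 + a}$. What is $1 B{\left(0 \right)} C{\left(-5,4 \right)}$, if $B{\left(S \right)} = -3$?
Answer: $1$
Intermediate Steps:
$1 B{\left(0 \right)} C{\left(-5,4 \right)} = \frac{1 \left(-3\right)}{2 - 5} = - \frac{3}{-3} = \left(-3\right) \left(- \frac{1}{3}\right) = 1$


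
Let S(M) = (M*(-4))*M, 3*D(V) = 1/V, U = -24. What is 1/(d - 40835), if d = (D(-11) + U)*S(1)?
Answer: -33/1344383 ≈ -2.4547e-5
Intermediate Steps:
D(V) = 1/(3*V)
S(M) = -4*M² (S(M) = (-4*M)*M = -4*M²)
d = 3172/33 (d = ((⅓)/(-11) - 24)*(-4*1²) = ((⅓)*(-1/11) - 24)*(-4*1) = (-1/33 - 24)*(-4) = -793/33*(-4) = 3172/33 ≈ 96.121)
1/(d - 40835) = 1/(3172/33 - 40835) = 1/(-1344383/33) = -33/1344383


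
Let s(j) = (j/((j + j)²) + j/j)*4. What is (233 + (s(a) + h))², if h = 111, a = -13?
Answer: 20457529/169 ≈ 1.2105e+5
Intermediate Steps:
s(j) = 4 + 1/j (s(j) = (j/((2*j)²) + 1)*4 = (j/((4*j²)) + 1)*4 = (j*(1/(4*j²)) + 1)*4 = (1/(4*j) + 1)*4 = (1 + 1/(4*j))*4 = 4 + 1/j)
(233 + (s(a) + h))² = (233 + ((4 + 1/(-13)) + 111))² = (233 + ((4 - 1/13) + 111))² = (233 + (51/13 + 111))² = (233 + 1494/13)² = (4523/13)² = 20457529/169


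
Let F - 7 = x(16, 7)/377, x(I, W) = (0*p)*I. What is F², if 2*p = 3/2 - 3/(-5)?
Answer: 49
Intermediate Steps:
p = 21/20 (p = (3/2 - 3/(-5))/2 = (3*(½) - 3*(-⅕))/2 = (3/2 + ⅗)/2 = (½)*(21/10) = 21/20 ≈ 1.0500)
x(I, W) = 0 (x(I, W) = (0*(21/20))*I = 0*I = 0)
F = 7 (F = 7 + 0/377 = 7 + 0*(1/377) = 7 + 0 = 7)
F² = 7² = 49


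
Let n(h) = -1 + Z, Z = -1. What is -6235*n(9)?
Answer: 12470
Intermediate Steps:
n(h) = -2 (n(h) = -1 - 1 = -2)
-6235*n(9) = -6235*(-2) = 12470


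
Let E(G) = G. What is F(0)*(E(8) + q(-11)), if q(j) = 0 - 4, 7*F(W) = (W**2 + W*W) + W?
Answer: 0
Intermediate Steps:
F(W) = W/7 + 2*W**2/7 (F(W) = ((W**2 + W*W) + W)/7 = ((W**2 + W**2) + W)/7 = (2*W**2 + W)/7 = (W + 2*W**2)/7 = W/7 + 2*W**2/7)
q(j) = -4
F(0)*(E(8) + q(-11)) = ((1/7)*0*(1 + 2*0))*(8 - 4) = ((1/7)*0*(1 + 0))*4 = ((1/7)*0*1)*4 = 0*4 = 0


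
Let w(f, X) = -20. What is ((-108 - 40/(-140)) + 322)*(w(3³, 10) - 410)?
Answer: -645000/7 ≈ -92143.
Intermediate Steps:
((-108 - 40/(-140)) + 322)*(w(3³, 10) - 410) = ((-108 - 40/(-140)) + 322)*(-20 - 410) = ((-108 - 40*(-1/140)) + 322)*(-430) = ((-108 + 2/7) + 322)*(-430) = (-754/7 + 322)*(-430) = (1500/7)*(-430) = -645000/7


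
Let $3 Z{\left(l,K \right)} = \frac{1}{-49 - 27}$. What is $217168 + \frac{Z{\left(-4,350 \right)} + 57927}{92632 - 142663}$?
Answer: $\frac{2477236936069}{11407068} \approx 2.1717 \cdot 10^{5}$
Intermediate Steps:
$Z{\left(l,K \right)} = - \frac{1}{228}$ ($Z{\left(l,K \right)} = \frac{1}{3 \left(-49 - 27\right)} = \frac{1}{3 \left(-76\right)} = \frac{1}{3} \left(- \frac{1}{76}\right) = - \frac{1}{228}$)
$217168 + \frac{Z{\left(-4,350 \right)} + 57927}{92632 - 142663} = 217168 + \frac{- \frac{1}{228} + 57927}{92632 - 142663} = 217168 + \frac{13207355}{228 \left(-50031\right)} = 217168 + \frac{13207355}{228} \left(- \frac{1}{50031}\right) = 217168 - \frac{13207355}{11407068} = \frac{2477236936069}{11407068}$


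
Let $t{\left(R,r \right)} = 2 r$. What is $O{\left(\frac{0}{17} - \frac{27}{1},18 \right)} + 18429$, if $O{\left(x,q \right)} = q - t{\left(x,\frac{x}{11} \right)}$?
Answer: $\frac{202971}{11} \approx 18452.0$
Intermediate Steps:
$O{\left(x,q \right)} = q - \frac{2 x}{11}$ ($O{\left(x,q \right)} = q - 2 \frac{x}{11} = q - \frac{2 x}{11}$)
$O{\left(\frac{0}{17} - \frac{27}{1},18 \right)} + 18429 = \left(18 - \frac{2 \left(\frac{0}{17} - \frac{27}{1}\right)}{11}\right) + 18429 = \left(18 - \frac{2 \left(0 \cdot \frac{1}{17} - 27\right)}{11}\right) + 18429 = \left(18 - \frac{2 \left(0 - 27\right)}{11}\right) + 18429 = \left(18 - - \frac{54}{11}\right) + 18429 = \left(18 + \frac{54}{11}\right) + 18429 = \frac{252}{11} + 18429 = \frac{202971}{11}$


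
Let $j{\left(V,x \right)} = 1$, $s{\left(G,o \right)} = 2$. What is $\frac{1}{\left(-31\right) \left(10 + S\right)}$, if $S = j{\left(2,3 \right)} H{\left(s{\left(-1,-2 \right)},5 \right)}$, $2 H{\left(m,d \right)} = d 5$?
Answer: $- \frac{2}{1395} \approx -0.0014337$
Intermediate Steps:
$H{\left(m,d \right)} = \frac{5 d}{2}$ ($H{\left(m,d \right)} = \frac{d 5}{2} = \frac{5 d}{2}$)
$S = \frac{25}{2}$ ($S = 1 \cdot \frac{5}{2} \cdot 5 = 1 \cdot \frac{25}{2} = \frac{25}{2} \approx 12.5$)
$\frac{1}{\left(-31\right) \left(10 + S\right)} = \frac{1}{\left(-31\right) \left(10 + \frac{25}{2}\right)} = \frac{1}{\left(-31\right) \frac{45}{2}} = \frac{1}{- \frac{1395}{2}} = - \frac{2}{1395}$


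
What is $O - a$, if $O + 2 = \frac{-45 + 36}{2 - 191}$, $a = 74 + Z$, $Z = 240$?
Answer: $- \frac{6635}{21} \approx -315.95$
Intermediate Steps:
$a = 314$ ($a = 74 + 240 = 314$)
$O = - \frac{41}{21}$ ($O = -2 + \frac{-45 + 36}{2 - 191} = -2 - \frac{9}{-189} = -2 - - \frac{1}{21} = -2 + \frac{1}{21} = - \frac{41}{21} \approx -1.9524$)
$O - a = - \frac{41}{21} - 314 = - \frac{6635}{21}$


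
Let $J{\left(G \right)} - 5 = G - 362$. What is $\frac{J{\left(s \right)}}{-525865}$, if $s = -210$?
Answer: $\frac{567}{525865} \approx 0.0010782$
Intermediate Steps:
$J{\left(G \right)} = -357 + G$ ($J{\left(G \right)} = 5 + \left(G - 362\right) = 5 + \left(-362 + G\right) = -357 + G$)
$\frac{J{\left(s \right)}}{-525865} = \frac{-357 - 210}{-525865} = \left(-567\right) \left(- \frac{1}{525865}\right) = \frac{567}{525865}$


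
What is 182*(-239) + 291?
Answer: -43207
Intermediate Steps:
182*(-239) + 291 = -43498 + 291 = -43207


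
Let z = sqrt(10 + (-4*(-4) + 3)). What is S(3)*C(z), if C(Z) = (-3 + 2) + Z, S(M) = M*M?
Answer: -9 + 9*sqrt(29) ≈ 39.466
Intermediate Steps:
S(M) = M**2
z = sqrt(29) (z = sqrt(10 + (16 + 3)) = sqrt(10 + 19) = sqrt(29) ≈ 5.3852)
C(Z) = -1 + Z
S(3)*C(z) = 3**2*(-1 + sqrt(29)) = 9*(-1 + sqrt(29)) = -9 + 9*sqrt(29)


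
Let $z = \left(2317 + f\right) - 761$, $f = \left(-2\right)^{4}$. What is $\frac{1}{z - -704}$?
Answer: $\frac{1}{2276} \approx 0.00043937$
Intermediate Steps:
$f = 16$
$z = 1572$ ($z = \left(2317 + 16\right) - 761 = 2333 - 761 = 1572$)
$\frac{1}{z - -704} = \frac{1}{1572 - -704} = \frac{1}{1572 + \left(-4039 + 4743\right)} = \frac{1}{1572 + 704} = \frac{1}{2276}$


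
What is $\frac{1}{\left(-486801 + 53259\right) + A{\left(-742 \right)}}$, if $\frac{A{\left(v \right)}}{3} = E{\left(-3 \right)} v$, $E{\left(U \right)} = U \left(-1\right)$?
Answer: $- \frac{1}{440220} \approx -2.2716 \cdot 10^{-6}$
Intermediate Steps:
$E{\left(U \right)} = - U$
$A{\left(v \right)} = 9 v$ ($A{\left(v \right)} = 3 \left(-1\right) \left(-3\right) v = 3 \cdot 3 v = 9 v$)
$\frac{1}{\left(-486801 + 53259\right) + A{\left(-742 \right)}} = \frac{1}{\left(-486801 + 53259\right) + 9 \left(-742\right)} = \frac{1}{-433542 - 6678} = \frac{1}{-440220} = - \frac{1}{440220}$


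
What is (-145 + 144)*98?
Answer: -98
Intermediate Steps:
(-145 + 144)*98 = -1*98 = -98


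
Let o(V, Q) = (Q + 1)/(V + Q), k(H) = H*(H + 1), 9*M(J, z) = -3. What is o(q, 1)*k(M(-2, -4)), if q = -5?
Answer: ⅑ ≈ 0.11111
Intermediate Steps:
M(J, z) = -⅓ (M(J, z) = (⅑)*(-3) = -⅓)
k(H) = H*(1 + H)
o(V, Q) = (1 + Q)/(Q + V)
o(q, 1)*k(M(-2, -4)) = ((1 + 1)/(1 - 5))*(-(1 - ⅓)/3) = (2/(-4))*(-⅓*⅔) = -¼*2*(-2/9) = -½*(-2/9) = ⅑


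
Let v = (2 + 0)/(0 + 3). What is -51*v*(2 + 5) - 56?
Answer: -294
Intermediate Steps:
v = ⅔ (v = 2/3 = 2*(⅓) = ⅔ ≈ 0.66667)
-51*v*(2 + 5) - 56 = -34*(2 + 5) - 56 = -34*7 - 56 = -51*14/3 - 56 = -238 - 56 = -294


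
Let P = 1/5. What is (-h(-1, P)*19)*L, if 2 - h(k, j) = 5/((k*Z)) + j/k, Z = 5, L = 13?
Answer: -3952/5 ≈ -790.40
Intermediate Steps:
P = 1/5 (P = 1*(1/5) = 1/5 ≈ 0.20000)
h(k, j) = 2 - 1/k - j/k (h(k, j) = 2 - (5/((k*5)) + j/k) = 2 - (5/((5*k)) + j/k) = 2 - (5*(1/(5*k)) + j/k) = 2 - (1/k + j/k) = 2 + (-1/k - j/k) = 2 - 1/k - j/k)
(-h(-1, P)*19)*L = (-(-1 - 1*1/5 + 2*(-1))/(-1)*19)*13 = (-(-1)*(-1 - 1/5 - 2)*19)*13 = (-(-1)*(-16)/5*19)*13 = (-1*16/5*19)*13 = -16/5*19*13 = -304/5*13 = -3952/5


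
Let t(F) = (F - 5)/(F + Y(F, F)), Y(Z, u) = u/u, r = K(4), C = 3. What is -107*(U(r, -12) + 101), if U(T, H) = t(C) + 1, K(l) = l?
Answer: -21721/2 ≈ -10861.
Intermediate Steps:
r = 4
Y(Z, u) = 1
t(F) = (-5 + F)/(1 + F) (t(F) = (F - 5)/(F + 1) = (-5 + F)/(1 + F))
U(T, H) = ½ (U(T, H) = (-5 + 3)/(1 + 3) + 1 = -2/4 + 1 = (¼)*(-2) + 1 = -½ + 1 = ½)
-107*(U(r, -12) + 101) = -107*(½ + 101) = -107*203/2 = -21721/2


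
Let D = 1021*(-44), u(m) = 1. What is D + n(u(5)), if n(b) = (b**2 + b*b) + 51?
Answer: -44871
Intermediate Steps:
n(b) = 51 + 2*b**2 (n(b) = (b**2 + b**2) + 51 = 2*b**2 + 51 = 51 + 2*b**2)
D = -44924
D + n(u(5)) = -44924 + (51 + 2*1**2) = -44924 + (51 + 2*1) = -44924 + (51 + 2) = -44924 + 53 = -44871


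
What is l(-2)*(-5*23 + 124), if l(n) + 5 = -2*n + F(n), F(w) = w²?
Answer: 27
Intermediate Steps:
l(n) = -5 + n² - 2*n (l(n) = -5 + (-2*n + n²) = -5 + (n² - 2*n) = -5 + n² - 2*n)
l(-2)*(-5*23 + 124) = (-5 + (-2)² - 2*(-2))*(-5*23 + 124) = (-5 + 4 + 4)*(-115 + 124) = 3*9 = 27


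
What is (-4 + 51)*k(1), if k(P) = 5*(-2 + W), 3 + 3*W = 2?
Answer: -1645/3 ≈ -548.33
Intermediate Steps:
W = -⅓ (W = -1 + (⅓)*2 = -1 + ⅔ = -⅓ ≈ -0.33333)
k(P) = -35/3 (k(P) = 5*(-2 - ⅓) = 5*(-7/3) = -35/3)
(-4 + 51)*k(1) = (-4 + 51)*(-35/3) = 47*(-35/3) = -1645/3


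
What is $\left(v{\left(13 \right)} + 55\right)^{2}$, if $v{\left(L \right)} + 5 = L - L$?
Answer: $2500$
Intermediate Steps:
$v{\left(L \right)} = -5$ ($v{\left(L \right)} = -5 + \left(L - L\right) = -5 + 0 = -5$)
$\left(v{\left(13 \right)} + 55\right)^{2} = \left(-5 + 55\right)^{2} = 50^{2} = 2500$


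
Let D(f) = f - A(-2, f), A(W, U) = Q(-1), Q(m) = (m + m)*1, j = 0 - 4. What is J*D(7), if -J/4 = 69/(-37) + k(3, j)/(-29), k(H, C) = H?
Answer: 76032/1073 ≈ 70.859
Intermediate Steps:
j = -4
Q(m) = 2*m (Q(m) = (2*m)*1 = 2*m)
A(W, U) = -2 (A(W, U) = 2*(-1) = -2)
D(f) = 2 + f (D(f) = f - 1*(-2) = f + 2 = 2 + f)
J = 8448/1073 (J = -4*(69/(-37) + 3/(-29)) = -4*(69*(-1/37) + 3*(-1/29)) = -4*(-69/37 - 3/29) = -4*(-2112/1073) = 8448/1073 ≈ 7.8733)
J*D(7) = 8448*(2 + 7)/1073 = (8448/1073)*9 = 76032/1073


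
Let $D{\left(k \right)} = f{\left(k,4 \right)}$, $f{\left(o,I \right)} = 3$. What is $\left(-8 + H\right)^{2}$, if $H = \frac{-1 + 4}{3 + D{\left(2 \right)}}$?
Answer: $\frac{225}{4} \approx 56.25$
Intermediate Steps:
$D{\left(k \right)} = 3$
$H = \frac{1}{2}$ ($H = \frac{-1 + 4}{3 + 3} = \frac{3}{6} = 3 \cdot \frac{1}{6} = \frac{1}{2} \approx 0.5$)
$\left(-8 + H\right)^{2} = \left(-8 + \frac{1}{2}\right)^{2} = \left(- \frac{15}{2}\right)^{2} = \frac{225}{4}$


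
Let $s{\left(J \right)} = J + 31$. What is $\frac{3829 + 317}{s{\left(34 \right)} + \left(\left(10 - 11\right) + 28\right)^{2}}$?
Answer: $\frac{2073}{397} \approx 5.2217$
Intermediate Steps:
$s{\left(J \right)} = 31 + J$
$\frac{3829 + 317}{s{\left(34 \right)} + \left(\left(10 - 11\right) + 28\right)^{2}} = \frac{3829 + 317}{\left(31 + 34\right) + \left(\left(10 - 11\right) + 28\right)^{2}} = \frac{4146}{65 + \left(-1 + 28\right)^{2}} = \frac{4146}{65 + 27^{2}} = \frac{4146}{65 + 729} = \frac{4146}{794} = 4146 \cdot \frac{1}{794} = \frac{2073}{397}$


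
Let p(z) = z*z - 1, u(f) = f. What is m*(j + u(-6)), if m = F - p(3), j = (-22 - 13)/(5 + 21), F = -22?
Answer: 2865/13 ≈ 220.38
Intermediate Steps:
p(z) = -1 + z² (p(z) = z² - 1 = -1 + z²)
j = -35/26 ≈ -1.3462
m = -30 (m = -22 - (-1 + 3²) = -22 - (-1 + 9) = -22 - 1*8 = -22 - 8 = -30)
m*(j + u(-6)) = -30*(-35/26 - 6) = -30*(-191/26) = 2865/13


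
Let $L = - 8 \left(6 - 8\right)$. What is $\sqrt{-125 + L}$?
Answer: $i \sqrt{109} \approx 10.44 i$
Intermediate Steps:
$L = 16$ ($L = \left(-8\right) \left(-2\right) = 16$)
$\sqrt{-125 + L} = \sqrt{-125 + 16} = \sqrt{-109} = i \sqrt{109}$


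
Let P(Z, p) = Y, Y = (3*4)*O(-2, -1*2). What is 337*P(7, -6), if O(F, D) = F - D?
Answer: 0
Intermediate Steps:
Y = 0 (Y = (3*4)*(-2 - (-1)*2) = 12*(-2 - 1*(-2)) = 12*(-2 + 2) = 12*0 = 0)
P(Z, p) = 0
337*P(7, -6) = 337*0 = 0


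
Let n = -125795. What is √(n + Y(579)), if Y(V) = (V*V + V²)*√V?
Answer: √(-125795 + 670482*√579) ≈ 4001.0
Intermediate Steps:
Y(V) = 2*V^(5/2) (Y(V) = (V² + V²)*√V = (2*V²)*√V = 2*V^(5/2))
√(n + Y(579)) = √(-125795 + 2*579^(5/2)) = √(-125795 + 2*(335241*√579)) = √(-125795 + 670482*√579)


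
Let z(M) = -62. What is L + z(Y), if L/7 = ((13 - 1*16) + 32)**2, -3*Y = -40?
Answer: 5825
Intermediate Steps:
Y = 40/3 (Y = -1/3*(-40) = 40/3 ≈ 13.333)
L = 5887 (L = 7*((13 - 1*16) + 32)**2 = 7*((13 - 16) + 32)**2 = 7*(-3 + 32)**2 = 7*29**2 = 7*841 = 5887)
L + z(Y) = 5887 - 62 = 5825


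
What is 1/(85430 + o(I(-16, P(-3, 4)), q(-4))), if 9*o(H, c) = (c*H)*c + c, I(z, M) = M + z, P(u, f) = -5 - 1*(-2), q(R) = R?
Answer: 9/768562 ≈ 1.1710e-5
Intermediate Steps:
P(u, f) = -3 (P(u, f) = -5 + 2 = -3)
o(H, c) = c/9 + H*c²/9 (o(H, c) = ((c*H)*c + c)/9 = ((H*c)*c + c)/9 = (H*c² + c)/9 = (c + H*c²)/9 = c/9 + H*c²/9)
1/(85430 + o(I(-16, P(-3, 4)), q(-4))) = 1/(85430 + (⅑)*(-4)*(1 + (-3 - 16)*(-4))) = 1/(85430 + (⅑)*(-4)*(1 - 19*(-4))) = 1/(85430 + (⅑)*(-4)*(1 + 76)) = 1/(85430 + (⅑)*(-4)*77) = 1/(85430 - 308/9) = 1/(768562/9) = 9/768562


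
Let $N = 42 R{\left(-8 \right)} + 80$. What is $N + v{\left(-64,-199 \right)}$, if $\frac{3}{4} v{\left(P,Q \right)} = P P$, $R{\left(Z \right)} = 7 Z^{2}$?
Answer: $\frac{73072}{3} \approx 24357.0$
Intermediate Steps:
$v{\left(P,Q \right)} = \frac{4 P^{2}}{3}$ ($v{\left(P,Q \right)} = \frac{4 P P}{3} = \frac{4 P^{2}}{3}$)
$N = 18896$ ($N = 42 \cdot 7 \left(-8\right)^{2} + 80 = 42 \cdot 7 \cdot 64 + 80 = 42 \cdot 448 + 80 = 18816 + 80 = 18896$)
$N + v{\left(-64,-199 \right)} = 18896 + \frac{4 \left(-64\right)^{2}}{3} = 18896 + \frac{4}{3} \cdot 4096 = 18896 + \frac{16384}{3} = \frac{73072}{3}$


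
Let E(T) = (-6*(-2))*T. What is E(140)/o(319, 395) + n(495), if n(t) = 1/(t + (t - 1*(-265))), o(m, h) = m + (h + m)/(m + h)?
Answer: 26359/5020 ≈ 5.2508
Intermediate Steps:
E(T) = 12*T
o(m, h) = 1 + m (o(m, h) = m + (h + m)/(h + m) = m + 1 = 1 + m)
n(t) = 1/(265 + 2*t) (n(t) = 1/(t + (t + 265)) = 1/(t + (265 + t)) = 1/(265 + 2*t))
E(140)/o(319, 395) + n(495) = (12*140)/(1 + 319) + 1/(265 + 2*495) = 1680/320 + 1/(265 + 990) = 1680*(1/320) + 1/1255 = 21/4 + 1/1255 = 26359/5020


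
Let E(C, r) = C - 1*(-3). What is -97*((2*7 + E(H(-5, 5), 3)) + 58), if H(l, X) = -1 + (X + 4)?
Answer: -8051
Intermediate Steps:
H(l, X) = 3 + X (H(l, X) = -1 + (4 + X) = 3 + X)
E(C, r) = 3 + C (E(C, r) = C + 3 = 3 + C)
-97*((2*7 + E(H(-5, 5), 3)) + 58) = -97*((2*7 + (3 + (3 + 5))) + 58) = -97*((14 + (3 + 8)) + 58) = -97*((14 + 11) + 58) = -97*(25 + 58) = -97*83 = -8051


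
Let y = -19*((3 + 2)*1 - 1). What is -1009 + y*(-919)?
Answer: 68835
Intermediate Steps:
y = -76 (y = -19*(5*1 - 1) = -19*(5 - 1) = -19*4 = -76)
-1009 + y*(-919) = -1009 - 76*(-919) = -1009 + 69844 = 68835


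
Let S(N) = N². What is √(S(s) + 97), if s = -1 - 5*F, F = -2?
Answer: √178 ≈ 13.342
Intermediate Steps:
s = 9 (s = -1 - 5*(-2) = -1 + 10 = 9)
√(S(s) + 97) = √(9² + 97) = √(81 + 97) = √178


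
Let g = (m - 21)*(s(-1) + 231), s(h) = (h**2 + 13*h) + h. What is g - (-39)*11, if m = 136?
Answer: 25499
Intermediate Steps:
s(h) = h**2 + 14*h
g = 25070 (g = (136 - 21)*(-(14 - 1) + 231) = 115*(-1*13 + 231) = 115*(-13 + 231) = 115*218 = 25070)
g - (-39)*11 = 25070 - (-39)*11 = 25070 - 1*(-429) = 25070 + 429 = 25499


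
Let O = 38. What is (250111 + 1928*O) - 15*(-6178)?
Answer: 416045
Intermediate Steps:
(250111 + 1928*O) - 15*(-6178) = (250111 + 1928*38) - 15*(-6178) = (250111 + 73264) + 92670 = 323375 + 92670 = 416045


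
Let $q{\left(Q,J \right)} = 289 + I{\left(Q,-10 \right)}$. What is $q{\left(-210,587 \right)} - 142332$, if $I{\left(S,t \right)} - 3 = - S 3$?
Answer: $-141410$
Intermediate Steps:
$I{\left(S,t \right)} = 3 - 3 S$ ($I{\left(S,t \right)} = 3 + - S 3 = 3 - 3 S$)
$q{\left(Q,J \right)} = 292 - 3 Q$ ($q{\left(Q,J \right)} = 289 - \left(-3 + 3 Q\right) = 292 - 3 Q$)
$q{\left(-210,587 \right)} - 142332 = \left(292 - -630\right) - 142332 = \left(292 + 630\right) - 142332 = 922 - 142332 = -141410$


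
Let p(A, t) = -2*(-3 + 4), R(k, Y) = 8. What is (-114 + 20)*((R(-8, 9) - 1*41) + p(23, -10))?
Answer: 3290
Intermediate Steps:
p(A, t) = -2 (p(A, t) = -2*1 = -2)
(-114 + 20)*((R(-8, 9) - 1*41) + p(23, -10)) = (-114 + 20)*((8 - 1*41) - 2) = -94*((8 - 41) - 2) = -94*(-33 - 2) = -94*(-35) = 3290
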